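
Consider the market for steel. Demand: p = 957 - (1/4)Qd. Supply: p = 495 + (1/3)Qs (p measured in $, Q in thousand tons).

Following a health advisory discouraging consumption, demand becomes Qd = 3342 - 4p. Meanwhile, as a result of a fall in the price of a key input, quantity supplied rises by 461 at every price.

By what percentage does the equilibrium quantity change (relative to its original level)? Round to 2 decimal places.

+6.96

Original equilibrium: 3828 - 4p = 3p - 1485 gives 5313 = 7p, so p = 759 and Q = 792.
With the change applied: demand Qd = 3342 - 4p, supply Qs = 3p - 1024.
Clearing the new market: 3342 - 4p = 3p - 1024, so p = 4366/7 ≈ 623.7143 and Q = 5930/7 ≈ 847.1429.
%ΔQ = (847.1429 − 792) / 792 × 100 = +6.96%.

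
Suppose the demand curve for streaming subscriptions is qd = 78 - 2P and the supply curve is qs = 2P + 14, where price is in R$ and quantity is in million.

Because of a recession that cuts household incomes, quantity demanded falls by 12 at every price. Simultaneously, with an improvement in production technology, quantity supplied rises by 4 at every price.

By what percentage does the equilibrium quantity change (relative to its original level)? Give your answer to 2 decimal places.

-8.70

Before the shock: 78 - 2P = 2P + 14 ⇒ 64 = 4P ⇒ P = 16, q = 46.
With the change applied: demand qd = 66 - 2P, supply qs = 2P + 18.
New equilibrium: 66 - 2P = 2P + 18 ⇒ 48 = 4P ⇒ P = 12, q = 42.
%Δq = (42 − 46) / 46 × 100 = -8.70%.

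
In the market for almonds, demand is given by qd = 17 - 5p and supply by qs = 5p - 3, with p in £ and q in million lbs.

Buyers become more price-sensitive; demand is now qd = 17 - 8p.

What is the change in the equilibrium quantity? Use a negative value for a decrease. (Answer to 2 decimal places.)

-2.31

Before the shock: 17 - 5p = 5p - 3 ⇒ 20 = 10p ⇒ p = 2, q = 7.
With the change applied: demand qd = 17 - 8p, supply qs = 5p - 3.
Setting them equal: 17 - 8p = 5p - 3 → 20 = 13p, so p = 20/13 ≈ 1.5385 and q = 61/13 ≈ 4.6923.
Δq = 4.6923 − 7 = -2.31.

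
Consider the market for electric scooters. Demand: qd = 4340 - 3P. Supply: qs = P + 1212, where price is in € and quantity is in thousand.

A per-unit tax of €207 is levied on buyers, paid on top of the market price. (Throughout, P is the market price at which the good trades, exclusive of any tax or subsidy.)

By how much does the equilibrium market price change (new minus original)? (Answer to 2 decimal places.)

-155.25

Initially, 4340 - 3P = P + 1212, so 3128 = 4P and P = 782, q = 1994.
Since buyers pay the price plus the tax, the effective demand curve becomes qd = 3719 - 3P.
Clearing the new market: 3719 - 3P = P + 1212, so P = 626.75 and q = 1838.75.
ΔP = 626.75 − 782 = -155.25.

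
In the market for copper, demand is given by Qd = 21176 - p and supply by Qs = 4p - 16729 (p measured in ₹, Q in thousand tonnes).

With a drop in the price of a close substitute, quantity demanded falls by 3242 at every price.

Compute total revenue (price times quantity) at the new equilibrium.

Solve the original market: 21176 - p = 4p - 16729, hence p = 7581 and Q = 13595.
With the change applied: demand Qd = 17934 - p, supply Qs = 4p - 16729.
Clearing the new market: 17934 - p = 4p - 16729, so p = 6932.6 and Q = 11001.4.
New expenditure = 6932.6 × 11001.4 = 76268305.64.

76268305.64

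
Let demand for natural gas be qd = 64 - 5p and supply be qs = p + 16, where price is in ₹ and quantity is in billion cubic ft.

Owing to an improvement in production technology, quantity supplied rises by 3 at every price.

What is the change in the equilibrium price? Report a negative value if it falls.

Before the shock: 64 - 5p = p + 16 ⇒ 48 = 6p ⇒ p = 8, q = 24.
The new curves are qd = 64 - 5p (demand) and qs = p + 19 (supply).
Setting them equal: 64 - 5p = p + 19 → 45 = 6p, so p = 7.5 and q = 26.5.
Δp = 7.5 − 8 = -0.5.

-0.5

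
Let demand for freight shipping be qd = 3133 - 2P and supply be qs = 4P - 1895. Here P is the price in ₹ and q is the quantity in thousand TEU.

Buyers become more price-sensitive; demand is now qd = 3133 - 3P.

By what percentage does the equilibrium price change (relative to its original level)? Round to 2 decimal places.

Initially, 3133 - 2P = 4P - 1895, so 5028 = 6P and P = 838, q = 1457.
After the shift, demand is qd = 3133 - 3P and supply is qs = 4P - 1895.
Setting them equal: 3133 - 3P = 4P - 1895 → 5028 = 7P, so P = 5028/7 ≈ 718.2857 and q = 6847/7 ≈ 978.1429.
%ΔP = (718.2857 − 838) / 838 × 100 = -14.29%.

-14.29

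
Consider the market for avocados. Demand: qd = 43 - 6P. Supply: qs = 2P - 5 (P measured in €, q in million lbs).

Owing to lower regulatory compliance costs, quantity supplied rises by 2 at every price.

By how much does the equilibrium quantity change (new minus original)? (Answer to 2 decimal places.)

Initially, 43 - 6P = 2P - 5, so 48 = 8P and P = 6, q = 7.
With the change applied: demand qd = 43 - 6P, supply qs = 2P - 3.
Clearing the new market: 43 - 6P = 2P - 3, so P = 5.75 and q = 8.5.
Δq = 8.5 − 7 = +1.50.

+1.50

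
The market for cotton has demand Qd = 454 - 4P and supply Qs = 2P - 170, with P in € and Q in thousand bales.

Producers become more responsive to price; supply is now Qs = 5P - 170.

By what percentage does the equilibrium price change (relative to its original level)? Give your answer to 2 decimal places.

-33.33

Original equilibrium: 454 - 4P = 2P - 170 gives 624 = 6P, so P = 104 and Q = 38.
With the change applied: demand Qd = 454 - 4P, supply Qs = 5P - 170.
Equate the new curves: 454 - 4P = 5P - 170, giving 624 = 9P, P = 208/3 ≈ 69.3333, Q = 530/3 ≈ 176.6667.
%ΔP = (69.3333 − 104) / 104 × 100 = -33.33%.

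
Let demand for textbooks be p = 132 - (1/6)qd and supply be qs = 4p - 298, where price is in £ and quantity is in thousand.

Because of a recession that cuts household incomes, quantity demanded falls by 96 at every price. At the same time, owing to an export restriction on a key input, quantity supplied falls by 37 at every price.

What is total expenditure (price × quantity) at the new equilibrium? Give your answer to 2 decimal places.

7979.94

Initially, 792 - 6p = 4p - 298, so 1090 = 10p and p = 109, q = 138.
The new curves are qd = 696 - 6p (demand) and qs = 4p - 335 (supply).
New equilibrium: 696 - 6p = 4p - 335 ⇒ 1031 = 10p ⇒ p = 103.1, q = 77.4.
New expenditure = 103.1 × 77.4 = 7979.94.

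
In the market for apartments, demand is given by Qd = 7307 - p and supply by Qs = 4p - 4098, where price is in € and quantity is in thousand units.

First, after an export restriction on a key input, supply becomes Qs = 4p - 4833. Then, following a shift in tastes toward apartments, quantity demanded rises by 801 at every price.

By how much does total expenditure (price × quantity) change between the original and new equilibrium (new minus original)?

Before the shock: 7307 - p = 4p - 4098 ⇒ 11405 = 5p ⇒ p = 2281, Q = 5026.
The new curves are Qd = 8108 - p (demand) and Qs = 4p - 4833 (supply).
Equate the new curves: 8108 - p = 4p - 4833, giving 12941 = 5p, p = 2588.2, Q = 5519.8.
Expenditure moves from 2281×5026 = 11464306 to 2588.2×5519.8 = 14286346.36; change = +2822040.36.

+2822040.36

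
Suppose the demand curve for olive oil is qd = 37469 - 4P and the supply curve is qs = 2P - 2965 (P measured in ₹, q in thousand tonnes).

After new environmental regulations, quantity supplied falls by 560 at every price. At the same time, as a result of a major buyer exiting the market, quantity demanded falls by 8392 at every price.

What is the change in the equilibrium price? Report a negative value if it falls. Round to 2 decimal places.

-1305.33

Original equilibrium: 37469 - 4P = 2P - 2965 gives 40434 = 6P, so P = 6739 and q = 10513.
After the shift, demand is qd = 29077 - 4P and supply is qs = 2P - 3525.
Equate the new curves: 29077 - 4P = 2P - 3525, giving 32602 = 6P, P = 16301/3 ≈ 5433.6667, q = 22027/3 ≈ 7342.3333.
ΔP = 5433.6667 − 6739 = -1305.33.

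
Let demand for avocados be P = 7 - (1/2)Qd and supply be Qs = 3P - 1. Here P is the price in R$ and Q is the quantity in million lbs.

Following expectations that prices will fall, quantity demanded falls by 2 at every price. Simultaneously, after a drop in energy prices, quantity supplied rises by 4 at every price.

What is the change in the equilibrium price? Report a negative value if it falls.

Solve the original market: 14 - 2P = 3P - 1, hence P = 3 and Q = 8.
After the shift, demand is Qd = 12 - 2P and supply is Qs = 3P + 3.
Equate the new curves: 12 - 2P = 3P + 3, giving 9 = 5P, P = 1.8, Q = 8.4.
ΔP = 1.8 − 3 = -1.2.

-1.2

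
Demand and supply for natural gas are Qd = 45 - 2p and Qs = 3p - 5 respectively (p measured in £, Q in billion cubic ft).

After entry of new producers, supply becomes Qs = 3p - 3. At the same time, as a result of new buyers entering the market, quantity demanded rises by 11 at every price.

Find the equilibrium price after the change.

11.8

Solve the original market: 45 - 2p = 3p - 5, hence p = 10 and Q = 25.
The shock moves the curves to Qd = 56 - 2p and Qs = 3p - 3.
New equilibrium: 56 - 2p = 3p - 3 ⇒ 59 = 5p ⇒ p = 11.8, Q = 32.4.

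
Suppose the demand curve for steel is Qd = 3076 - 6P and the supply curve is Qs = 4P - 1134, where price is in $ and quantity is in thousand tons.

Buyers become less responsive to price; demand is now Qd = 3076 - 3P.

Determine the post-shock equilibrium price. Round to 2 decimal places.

601.43

Solve the original market: 3076 - 6P = 4P - 1134, hence P = 421 and Q = 550.
With the change applied: demand Qd = 3076 - 3P, supply Qs = 4P - 1134.
Equate the new curves: 3076 - 3P = 4P - 1134, giving 4210 = 7P, P = 4210/7 ≈ 601.4286, Q = 8902/7 ≈ 1271.7143.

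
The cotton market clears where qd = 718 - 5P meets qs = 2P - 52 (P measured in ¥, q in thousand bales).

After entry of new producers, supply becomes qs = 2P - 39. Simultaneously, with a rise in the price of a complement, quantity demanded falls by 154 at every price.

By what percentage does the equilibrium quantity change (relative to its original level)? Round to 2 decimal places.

Solve the original market: 718 - 5P = 2P - 52, hence P = 110 and q = 168.
After the shift, demand is qd = 564 - 5P and supply is qs = 2P - 39.
Equate the new curves: 564 - 5P = 2P - 39, giving 603 = 7P, P = 603/7 ≈ 86.1429, q = 933/7 ≈ 133.2857.
%Δq = (133.2857 − 168) / 168 × 100 = -20.66%.

-20.66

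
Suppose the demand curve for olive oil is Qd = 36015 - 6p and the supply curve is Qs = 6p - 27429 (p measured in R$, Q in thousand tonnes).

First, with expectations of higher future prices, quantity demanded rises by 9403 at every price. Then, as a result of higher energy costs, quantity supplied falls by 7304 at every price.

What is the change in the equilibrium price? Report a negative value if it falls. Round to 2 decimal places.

+1392.25

Before the shock: 36015 - 6p = 6p - 27429 ⇒ 63444 = 12p ⇒ p = 5287, Q = 4293.
The new curves are Qd = 45418 - 6p (demand) and Qs = 6p - 34733 (supply).
Setting them equal: 45418 - 6p = 6p - 34733 → 80151 = 12p, so p = 6679.25 and Q = 5342.5.
Δp = 6679.25 − 5287 = +1392.25.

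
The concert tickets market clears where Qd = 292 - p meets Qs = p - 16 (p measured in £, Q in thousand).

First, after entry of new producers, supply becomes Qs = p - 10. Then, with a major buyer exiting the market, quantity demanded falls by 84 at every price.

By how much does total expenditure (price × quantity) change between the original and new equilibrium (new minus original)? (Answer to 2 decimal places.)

-10461.00

Solve the original market: 292 - p = p - 16, hence p = 154 and Q = 138.
After the shift, demand is Qd = 208 - p and supply is Qs = p - 10.
Equate the new curves: 208 - p = p - 10, giving 218 = 2p, p = 109, Q = 99.
Expenditure moves from 154×138 = 21252 to 109×99 = 10791; change = -10461.00.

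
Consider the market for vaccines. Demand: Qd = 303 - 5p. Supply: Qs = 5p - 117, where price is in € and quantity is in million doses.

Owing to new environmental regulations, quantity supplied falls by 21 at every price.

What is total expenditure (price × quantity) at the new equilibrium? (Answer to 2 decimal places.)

3638.25

Initially, 303 - 5p = 5p - 117, so 420 = 10p and p = 42, Q = 93.
The new curves are Qd = 303 - 5p (demand) and Qs = 5p - 138 (supply).
New equilibrium: 303 - 5p = 5p - 138 ⇒ 441 = 10p ⇒ p = 44.1, Q = 82.5.
New expenditure = 44.1 × 82.5 = 3638.25.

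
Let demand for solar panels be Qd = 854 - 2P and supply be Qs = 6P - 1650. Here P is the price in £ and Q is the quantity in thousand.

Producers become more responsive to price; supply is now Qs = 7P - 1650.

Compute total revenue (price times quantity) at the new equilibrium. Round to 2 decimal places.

Solve the original market: 854 - 2P = 6P - 1650, hence P = 313 and Q = 228.
The new curves are Qd = 854 - 2P (demand) and Qs = 7P - 1650 (supply).
Equate the new curves: 854 - 2P = 7P - 1650, giving 2504 = 9P, P = 2504/9 ≈ 278.2222, Q = 2678/9 ≈ 297.5556.
New expenditure = 278.2222 × 297.5556 = 82786.57.

82786.57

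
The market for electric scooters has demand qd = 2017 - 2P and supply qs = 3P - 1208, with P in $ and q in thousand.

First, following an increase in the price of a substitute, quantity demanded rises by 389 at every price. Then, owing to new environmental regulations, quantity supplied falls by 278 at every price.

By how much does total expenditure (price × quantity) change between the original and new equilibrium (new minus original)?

Solve the original market: 2017 - 2P = 3P - 1208, hence P = 645 and q = 727.
The shock moves the curves to qd = 2406 - 2P and qs = 3P - 1486.
Clearing the new market: 2406 - 2P = 3P - 1486, so P = 778.4 and q = 849.2.
Expenditure moves from 645×727 = 468915 to 778.4×849.2 = 661017.28; change = +192102.28.

+192102.28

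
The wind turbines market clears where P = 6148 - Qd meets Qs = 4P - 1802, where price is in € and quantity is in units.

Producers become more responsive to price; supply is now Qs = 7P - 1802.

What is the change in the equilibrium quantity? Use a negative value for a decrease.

Solve the original market: 6148 - P = 4P - 1802, hence P = 1590 and Q = 4558.
After the shift, demand is Qd = 6148 - P and supply is Qs = 7P - 1802.
New equilibrium: 6148 - P = 7P - 1802 ⇒ 7950 = 8P ⇒ P = 993.75, Q = 5154.25.
ΔQ = 5154.25 − 4558 = +596.25.

+596.25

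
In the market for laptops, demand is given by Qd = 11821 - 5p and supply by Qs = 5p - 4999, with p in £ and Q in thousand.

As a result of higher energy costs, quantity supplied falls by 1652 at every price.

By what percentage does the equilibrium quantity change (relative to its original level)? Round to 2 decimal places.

-24.22

Before the shock: 11821 - 5p = 5p - 4999 ⇒ 16820 = 10p ⇒ p = 1682, Q = 3411.
The shock moves the curves to Qd = 11821 - 5p and Qs = 5p - 6651.
New equilibrium: 11821 - 5p = 5p - 6651 ⇒ 18472 = 10p ⇒ p = 1847.2, Q = 2585.
%ΔQ = (2585 − 3411) / 3411 × 100 = -24.22%.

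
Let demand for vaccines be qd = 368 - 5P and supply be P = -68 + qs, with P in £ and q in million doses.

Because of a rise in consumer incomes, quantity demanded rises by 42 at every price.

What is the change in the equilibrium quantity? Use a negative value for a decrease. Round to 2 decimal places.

Solve the original market: 368 - 5P = P + 68, hence P = 50 and q = 118.
The shock moves the curves to qd = 410 - 5P and qs = P + 68.
Clearing the new market: 410 - 5P = P + 68, so P = 57 and q = 125.
Δq = 125 − 118 = +7.00.

+7.00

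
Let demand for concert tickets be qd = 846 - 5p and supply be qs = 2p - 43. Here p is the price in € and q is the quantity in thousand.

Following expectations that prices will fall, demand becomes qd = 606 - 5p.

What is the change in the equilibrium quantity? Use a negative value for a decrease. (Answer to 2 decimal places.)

Initially, 846 - 5p = 2p - 43, so 889 = 7p and p = 127, q = 211.
The new curves are qd = 606 - 5p (demand) and qs = 2p - 43 (supply).
Setting them equal: 606 - 5p = 2p - 43 → 649 = 7p, so p = 649/7 ≈ 92.7143 and q = 997/7 ≈ 142.4286.
Δq = 142.4286 − 211 = -68.57.

-68.57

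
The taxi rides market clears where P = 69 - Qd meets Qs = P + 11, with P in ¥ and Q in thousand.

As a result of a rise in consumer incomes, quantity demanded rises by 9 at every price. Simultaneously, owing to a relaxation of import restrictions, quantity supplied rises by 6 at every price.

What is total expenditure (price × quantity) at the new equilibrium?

1448.75

Initially, 69 - P = P + 11, so 58 = 2P and P = 29, Q = 40.
With the change applied: demand Qd = 78 - P, supply Qs = P + 17.
New equilibrium: 78 - P = P + 17 ⇒ 61 = 2P ⇒ P = 30.5, Q = 47.5.
New expenditure = 30.5 × 47.5 = 1448.75.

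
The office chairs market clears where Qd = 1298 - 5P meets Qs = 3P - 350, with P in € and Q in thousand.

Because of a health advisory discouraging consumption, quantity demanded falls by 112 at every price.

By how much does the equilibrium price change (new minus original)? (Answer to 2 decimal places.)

-14.00

Solve the original market: 1298 - 5P = 3P - 350, hence P = 206 and Q = 268.
With the change applied: demand Qd = 1186 - 5P, supply Qs = 3P - 350.
Clearing the new market: 1186 - 5P = 3P - 350, so P = 192 and Q = 226.
ΔP = 192 − 206 = -14.00.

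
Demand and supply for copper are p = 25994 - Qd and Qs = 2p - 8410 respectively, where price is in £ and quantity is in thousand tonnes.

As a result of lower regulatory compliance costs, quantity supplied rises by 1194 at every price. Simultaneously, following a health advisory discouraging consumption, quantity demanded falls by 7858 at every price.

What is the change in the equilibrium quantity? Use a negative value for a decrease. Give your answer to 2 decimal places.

-4840.67

Solve the original market: 25994 - p = 2p - 8410, hence p = 11468 and Q = 14526.
The new curves are Qd = 18136 - p (demand) and Qs = 2p - 7216 (supply).
Clearing the new market: 18136 - p = 2p - 7216, so p = 25352/3 ≈ 8450.6667 and Q = 29056/3 ≈ 9685.3333.
ΔQ = 9685.3333 − 14526 = -4840.67.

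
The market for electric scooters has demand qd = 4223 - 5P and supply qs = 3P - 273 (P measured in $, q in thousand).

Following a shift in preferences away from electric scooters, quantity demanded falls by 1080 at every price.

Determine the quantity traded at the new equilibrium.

Original equilibrium: 4223 - 5P = 3P - 273 gives 4496 = 8P, so P = 562 and q = 1413.
With the change applied: demand qd = 3143 - 5P, supply qs = 3P - 273.
Setting them equal: 3143 - 5P = 3P - 273 → 3416 = 8P, so P = 427 and q = 1008.

1008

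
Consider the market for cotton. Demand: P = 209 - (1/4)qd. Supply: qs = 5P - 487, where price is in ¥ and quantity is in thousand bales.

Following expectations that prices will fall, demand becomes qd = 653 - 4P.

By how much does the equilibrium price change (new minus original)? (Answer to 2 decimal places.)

-20.33

Solve the original market: 836 - 4P = 5P - 487, hence P = 147 and q = 248.
The shock moves the curves to qd = 653 - 4P and qs = 5P - 487.
New equilibrium: 653 - 4P = 5P - 487 ⇒ 1140 = 9P ⇒ P = 380/3 ≈ 126.6667, q = 439/3 ≈ 146.3333.
ΔP = 126.6667 − 147 = -20.33.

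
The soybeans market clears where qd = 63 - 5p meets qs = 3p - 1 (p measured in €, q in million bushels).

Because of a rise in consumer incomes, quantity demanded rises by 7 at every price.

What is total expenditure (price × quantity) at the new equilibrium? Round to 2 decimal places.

227.42

Original equilibrium: 63 - 5p = 3p - 1 gives 64 = 8p, so p = 8 and q = 23.
With the change applied: demand qd = 70 - 5p, supply qs = 3p - 1.
Clearing the new market: 70 - 5p = 3p - 1, so p = 8.875 and q = 25.625.
New expenditure = 8.875 × 25.625 = 227.42.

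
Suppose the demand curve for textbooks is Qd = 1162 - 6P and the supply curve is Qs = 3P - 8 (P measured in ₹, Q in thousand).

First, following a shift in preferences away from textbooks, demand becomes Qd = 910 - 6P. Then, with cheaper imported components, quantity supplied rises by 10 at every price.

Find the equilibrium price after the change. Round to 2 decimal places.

100.89

Before the shock: 1162 - 6P = 3P - 8 ⇒ 1170 = 9P ⇒ P = 130, Q = 382.
The shock moves the curves to Qd = 910 - 6P and Qs = 3P + 2.
Equate the new curves: 910 - 6P = 3P + 2, giving 908 = 9P, P = 908/9 ≈ 100.8889, Q = 914/3 ≈ 304.6667.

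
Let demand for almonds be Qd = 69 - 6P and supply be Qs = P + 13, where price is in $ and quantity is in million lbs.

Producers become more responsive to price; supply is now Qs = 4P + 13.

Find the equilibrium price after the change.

5.6

Original equilibrium: 69 - 6P = P + 13 gives 56 = 7P, so P = 8 and Q = 21.
With the change applied: demand Qd = 69 - 6P, supply Qs = 4P + 13.
Equate the new curves: 69 - 6P = 4P + 13, giving 56 = 10P, P = 5.6, Q = 35.4.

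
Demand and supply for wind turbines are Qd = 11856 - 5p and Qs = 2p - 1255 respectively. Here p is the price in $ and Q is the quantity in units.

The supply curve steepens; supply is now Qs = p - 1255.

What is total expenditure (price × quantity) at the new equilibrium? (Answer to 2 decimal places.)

2032569.19

Original equilibrium: 11856 - 5p = 2p - 1255 gives 13111 = 7p, so p = 1873 and Q = 2491.
The shock moves the curves to Qd = 11856 - 5p and Qs = p - 1255.
Clearing the new market: 11856 - 5p = p - 1255, so p = 13111/6 ≈ 2185.1667 and Q = 5581/6 ≈ 930.1667.
New expenditure = 2185.1667 × 930.1667 = 2032569.19.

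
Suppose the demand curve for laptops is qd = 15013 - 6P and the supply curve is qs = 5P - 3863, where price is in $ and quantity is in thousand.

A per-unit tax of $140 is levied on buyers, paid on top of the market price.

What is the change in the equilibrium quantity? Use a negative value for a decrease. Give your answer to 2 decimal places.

-381.82

Original equilibrium: 15013 - 6P = 5P - 3863 gives 18876 = 11P, so P = 1716 and q = 4717.
Since buyers pay the price plus the tax, the effective demand curve becomes qd = 14173 - 6P.
Equate the new curves: 14173 - 6P = 5P - 3863, giving 18036 = 11P, P = 18036/11 ≈ 1639.6364, q = 47687/11 ≈ 4335.1818.
Δq = 4335.1818 − 4717 = -381.82.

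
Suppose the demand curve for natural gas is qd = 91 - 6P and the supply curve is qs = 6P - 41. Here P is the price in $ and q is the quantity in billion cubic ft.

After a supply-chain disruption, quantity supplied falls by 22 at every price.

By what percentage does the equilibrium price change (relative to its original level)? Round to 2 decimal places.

Before the shock: 91 - 6P = 6P - 41 ⇒ 132 = 12P ⇒ P = 11, q = 25.
After the shift, demand is qd = 91 - 6P and supply is qs = 6P - 63.
Equate the new curves: 91 - 6P = 6P - 63, giving 154 = 12P, P = 77/6 ≈ 12.8333, q = 14.
%ΔP = (12.8333 − 11) / 11 × 100 = +16.67%.

+16.67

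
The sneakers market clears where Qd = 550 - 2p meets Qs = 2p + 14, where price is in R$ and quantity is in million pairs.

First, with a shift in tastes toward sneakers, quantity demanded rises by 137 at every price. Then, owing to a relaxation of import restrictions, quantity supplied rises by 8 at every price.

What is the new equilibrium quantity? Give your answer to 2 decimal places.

Before the shock: 550 - 2p = 2p + 14 ⇒ 536 = 4p ⇒ p = 134, Q = 282.
The new curves are Qd = 687 - 2p (demand) and Qs = 2p + 22 (supply).
Setting them equal: 687 - 2p = 2p + 22 → 665 = 4p, so p = 166.25 and Q = 354.5.

354.50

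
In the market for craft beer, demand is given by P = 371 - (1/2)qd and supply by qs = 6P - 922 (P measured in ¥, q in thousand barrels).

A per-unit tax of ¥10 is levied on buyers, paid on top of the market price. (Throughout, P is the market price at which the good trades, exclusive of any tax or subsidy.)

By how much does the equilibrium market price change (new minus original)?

-2.5

Before the shock: 742 - 2P = 6P - 922 ⇒ 1664 = 8P ⇒ P = 208, q = 326.
Since buyers pay the price plus the tax, the effective demand curve becomes qd = 722 - 2P.
Setting them equal: 722 - 2P = 6P - 922 → 1644 = 8P, so P = 205.5 and q = 311.
ΔP = 205.5 − 208 = -2.5.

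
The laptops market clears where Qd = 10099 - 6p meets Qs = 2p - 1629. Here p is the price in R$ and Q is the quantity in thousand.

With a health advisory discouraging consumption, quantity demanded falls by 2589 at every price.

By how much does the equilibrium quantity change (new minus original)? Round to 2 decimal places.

-647.25

Initially, 10099 - 6p = 2p - 1629, so 11728 = 8p and p = 1466, Q = 1303.
With the change applied: demand Qd = 7510 - 6p, supply Qs = 2p - 1629.
New equilibrium: 7510 - 6p = 2p - 1629 ⇒ 9139 = 8p ⇒ p = 1142.375, Q = 655.75.
ΔQ = 655.75 − 1303 = -647.25.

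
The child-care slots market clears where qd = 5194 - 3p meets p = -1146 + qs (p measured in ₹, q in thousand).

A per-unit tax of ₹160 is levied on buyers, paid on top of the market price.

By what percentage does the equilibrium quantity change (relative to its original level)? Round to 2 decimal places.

-5.56

Original equilibrium: 5194 - 3p = p + 1146 gives 4048 = 4p, so p = 1012 and q = 2158.
Since buyers pay the price plus the tax, the effective demand curve becomes qd = 4714 - 3p.
New equilibrium: 4714 - 3p = p + 1146 ⇒ 3568 = 4p ⇒ p = 892, q = 2038.
%Δq = (2038 − 2158) / 2158 × 100 = -5.56%.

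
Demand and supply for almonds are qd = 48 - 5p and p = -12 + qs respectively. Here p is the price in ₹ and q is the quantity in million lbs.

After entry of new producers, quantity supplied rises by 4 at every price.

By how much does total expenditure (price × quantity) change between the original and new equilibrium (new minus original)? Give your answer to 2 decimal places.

Solve the original market: 48 - 5p = p + 12, hence p = 6 and q = 18.
The shock moves the curves to qd = 48 - 5p and qs = p + 16.
Clearing the new market: 48 - 5p = p + 16, so p = 16/3 ≈ 5.3333 and q = 64/3 ≈ 21.3333.
Expenditure moves from 6×18 = 108 to 5.3333×21.3333 = 113.7778; change = +5.78.

+5.78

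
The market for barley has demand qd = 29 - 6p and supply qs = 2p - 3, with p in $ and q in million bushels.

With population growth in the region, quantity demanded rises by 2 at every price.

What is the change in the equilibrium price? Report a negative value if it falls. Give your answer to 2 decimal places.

+0.25

Original equilibrium: 29 - 6p = 2p - 3 gives 32 = 8p, so p = 4 and q = 5.
After the shift, demand is qd = 31 - 6p and supply is qs = 2p - 3.
New equilibrium: 31 - 6p = 2p - 3 ⇒ 34 = 8p ⇒ p = 4.25, q = 5.5.
Δp = 4.25 − 4 = +0.25.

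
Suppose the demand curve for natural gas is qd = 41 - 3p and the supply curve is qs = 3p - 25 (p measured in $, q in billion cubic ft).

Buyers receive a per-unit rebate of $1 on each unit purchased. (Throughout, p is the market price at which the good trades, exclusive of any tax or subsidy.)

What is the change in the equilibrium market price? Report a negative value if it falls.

Initially, 41 - 3p = 3p - 25, so 66 = 6p and p = 11, q = 8.
Since buyers' out-of-pocket price is the market price minus the rebate, the effective demand curve becomes qd = 44 - 3p.
Clearing the new market: 44 - 3p = 3p - 25, so p = 11.5 and q = 9.5.
Δp = 11.5 − 11 = +0.5.

+0.5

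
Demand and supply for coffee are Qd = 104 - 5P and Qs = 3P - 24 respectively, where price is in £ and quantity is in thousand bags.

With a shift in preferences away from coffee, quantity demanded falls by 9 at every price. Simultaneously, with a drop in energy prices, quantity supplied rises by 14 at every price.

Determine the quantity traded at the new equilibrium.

Original equilibrium: 104 - 5P = 3P - 24 gives 128 = 8P, so P = 16 and Q = 24.
The new curves are Qd = 95 - 5P (demand) and Qs = 3P - 10 (supply).
Clearing the new market: 95 - 5P = 3P - 10, so P = 13.125 and Q = 29.375.

29.375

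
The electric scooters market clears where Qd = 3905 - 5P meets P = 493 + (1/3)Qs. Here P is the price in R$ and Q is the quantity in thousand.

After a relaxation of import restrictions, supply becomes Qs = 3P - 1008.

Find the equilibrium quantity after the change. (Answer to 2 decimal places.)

Original equilibrium: 3905 - 5P = 3P - 1479 gives 5384 = 8P, so P = 673 and Q = 540.
With the change applied: demand Qd = 3905 - 5P, supply Qs = 3P - 1008.
New equilibrium: 3905 - 5P = 3P - 1008 ⇒ 4913 = 8P ⇒ P = 614.125, Q = 834.375.

834.38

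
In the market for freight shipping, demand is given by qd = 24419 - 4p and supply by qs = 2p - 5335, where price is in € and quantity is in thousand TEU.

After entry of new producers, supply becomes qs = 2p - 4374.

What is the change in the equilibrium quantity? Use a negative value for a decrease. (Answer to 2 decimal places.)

+640.67

Initially, 24419 - 4p = 2p - 5335, so 29754 = 6p and p = 4959, q = 4583.
With the change applied: demand qd = 24419 - 4p, supply qs = 2p - 4374.
Clearing the new market: 24419 - 4p = 2p - 4374, so p = 28793/6 ≈ 4798.8333 and q = 15671/3 ≈ 5223.6667.
Δq = 5223.6667 − 4583 = +640.67.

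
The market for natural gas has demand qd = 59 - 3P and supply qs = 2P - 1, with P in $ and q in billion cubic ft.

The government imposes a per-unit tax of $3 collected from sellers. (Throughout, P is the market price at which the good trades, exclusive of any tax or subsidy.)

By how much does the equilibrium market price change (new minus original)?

Solve the original market: 59 - 3P = 2P - 1, hence P = 12 and q = 23.
Since sellers keep the price net of the tax, the effective supply curve becomes qs = 2P - 7.
Equate the new curves: 59 - 3P = 2P - 7, giving 66 = 5P, P = 13.2, q = 19.4.
ΔP = 13.2 − 12 = +1.2.

+1.2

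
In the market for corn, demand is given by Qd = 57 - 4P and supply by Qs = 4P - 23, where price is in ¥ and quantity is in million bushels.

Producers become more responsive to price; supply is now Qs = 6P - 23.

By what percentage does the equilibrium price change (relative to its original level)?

Solve the original market: 57 - 4P = 4P - 23, hence P = 10 and Q = 17.
The shock moves the curves to Qd = 57 - 4P and Qs = 6P - 23.
Equate the new curves: 57 - 4P = 6P - 23, giving 80 = 10P, P = 8, Q = 25.
%ΔP = (8 − 10) / 10 × 100 = -20%.

-20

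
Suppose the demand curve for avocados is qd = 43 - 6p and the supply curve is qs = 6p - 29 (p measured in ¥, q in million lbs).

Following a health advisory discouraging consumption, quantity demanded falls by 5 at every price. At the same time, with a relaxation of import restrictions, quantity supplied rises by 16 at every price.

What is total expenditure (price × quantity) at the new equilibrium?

Initially, 43 - 6p = 6p - 29, so 72 = 12p and p = 6, q = 7.
With the change applied: demand qd = 38 - 6p, supply qs = 6p - 13.
Clearing the new market: 38 - 6p = 6p - 13, so p = 4.25 and q = 12.5.
New expenditure = 4.25 × 12.5 = 53.125.

53.125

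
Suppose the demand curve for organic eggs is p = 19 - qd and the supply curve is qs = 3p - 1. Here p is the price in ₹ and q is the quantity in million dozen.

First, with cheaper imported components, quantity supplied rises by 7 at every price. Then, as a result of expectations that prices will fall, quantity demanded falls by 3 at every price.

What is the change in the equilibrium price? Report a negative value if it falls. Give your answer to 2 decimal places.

-2.50

Original equilibrium: 19 - p = 3p - 1 gives 20 = 4p, so p = 5 and q = 14.
With the change applied: demand qd = 16 - p, supply qs = 3p + 6.
Clearing the new market: 16 - p = 3p + 6, so p = 2.5 and q = 13.5.
Δp = 2.5 − 5 = -2.50.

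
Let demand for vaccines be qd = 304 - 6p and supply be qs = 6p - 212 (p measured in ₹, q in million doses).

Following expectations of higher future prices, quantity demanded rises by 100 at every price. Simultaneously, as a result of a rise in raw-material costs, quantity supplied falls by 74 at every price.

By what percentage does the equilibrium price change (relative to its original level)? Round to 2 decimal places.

Solve the original market: 304 - 6p = 6p - 212, hence p = 43 and q = 46.
After the shift, demand is qd = 404 - 6p and supply is qs = 6p - 286.
Equate the new curves: 404 - 6p = 6p - 286, giving 690 = 12p, p = 57.5, q = 59.
%Δp = (57.5 − 43) / 43 × 100 = +33.72%.

+33.72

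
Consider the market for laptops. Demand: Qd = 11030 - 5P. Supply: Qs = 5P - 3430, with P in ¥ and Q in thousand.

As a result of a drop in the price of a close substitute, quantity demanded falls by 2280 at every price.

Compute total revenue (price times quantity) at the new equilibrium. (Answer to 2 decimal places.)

Original equilibrium: 11030 - 5P = 5P - 3430 gives 14460 = 10P, so P = 1446 and Q = 3800.
After the shift, demand is Qd = 8750 - 5P and supply is Qs = 5P - 3430.
New equilibrium: 8750 - 5P = 5P - 3430 ⇒ 12180 = 10P ⇒ P = 1218, Q = 2660.
New expenditure = 1218 × 2660 = 3239880.00.

3239880.00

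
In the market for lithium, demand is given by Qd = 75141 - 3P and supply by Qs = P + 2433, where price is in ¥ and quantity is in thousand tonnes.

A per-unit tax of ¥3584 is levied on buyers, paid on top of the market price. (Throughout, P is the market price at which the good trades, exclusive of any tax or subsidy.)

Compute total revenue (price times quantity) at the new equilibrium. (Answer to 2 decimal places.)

Original equilibrium: 75141 - 3P = P + 2433 gives 72708 = 4P, so P = 18177 and Q = 20610.
Since buyers pay the price plus the tax, the effective demand curve becomes Qd = 64389 - 3P.
Equate the new curves: 64389 - 3P = P + 2433, giving 61956 = 4P, P = 15489, Q = 17922.
New expenditure = 15489 × 17922 = 277593858.00.

277593858.00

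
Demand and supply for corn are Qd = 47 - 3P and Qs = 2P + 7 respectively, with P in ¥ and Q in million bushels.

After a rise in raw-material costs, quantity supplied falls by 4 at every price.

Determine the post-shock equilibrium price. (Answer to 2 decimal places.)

Initially, 47 - 3P = 2P + 7, so 40 = 5P and P = 8, Q = 23.
After the shift, demand is Qd = 47 - 3P and supply is Qs = 2P + 3.
New equilibrium: 47 - 3P = 2P + 3 ⇒ 44 = 5P ⇒ P = 8.8, Q = 20.6.

8.80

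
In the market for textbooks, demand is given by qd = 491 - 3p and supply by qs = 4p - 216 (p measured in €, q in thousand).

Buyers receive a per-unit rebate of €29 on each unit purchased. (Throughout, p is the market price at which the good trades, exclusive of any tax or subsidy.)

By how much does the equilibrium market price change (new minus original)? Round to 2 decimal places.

+12.43

Before the shock: 491 - 3p = 4p - 216 ⇒ 707 = 7p ⇒ p = 101, q = 188.
Since buyers' out-of-pocket price is the market price minus the rebate, the effective demand curve becomes qd = 578 - 3p.
Clearing the new market: 578 - 3p = 4p - 216, so p = 794/7 ≈ 113.4286 and q = 1664/7 ≈ 237.7143.
Δp = 113.4286 − 101 = +12.43.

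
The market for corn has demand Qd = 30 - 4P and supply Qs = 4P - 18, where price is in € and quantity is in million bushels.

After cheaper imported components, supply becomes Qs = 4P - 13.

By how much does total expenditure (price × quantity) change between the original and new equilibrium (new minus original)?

+9.6875

Initially, 30 - 4P = 4P - 18, so 48 = 8P and P = 6, Q = 6.
The new curves are Qd = 30 - 4P (demand) and Qs = 4P - 13 (supply).
Equate the new curves: 30 - 4P = 4P - 13, giving 43 = 8P, P = 5.375, Q = 8.5.
Expenditure moves from 6×6 = 36 to 5.375×8.5 = 45.6875; change = +9.6875.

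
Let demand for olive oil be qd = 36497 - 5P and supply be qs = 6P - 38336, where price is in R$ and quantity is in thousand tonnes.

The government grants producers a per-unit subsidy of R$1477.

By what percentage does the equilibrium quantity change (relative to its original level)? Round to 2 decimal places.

+162.30

Original equilibrium: 36497 - 5P = 6P - 38336 gives 74833 = 11P, so P = 6803 and q = 2482.
Since sellers receive the price plus the subsidy, the effective supply curve becomes qs = 6P - 29474.
New equilibrium: 36497 - 5P = 6P - 29474 ⇒ 65971 = 11P ⇒ P = 65971/11 ≈ 5997.3636, q = 71612/11 ≈ 6510.1818.
%Δq = (6510.1818 − 2482) / 2482 × 100 = +162.30%.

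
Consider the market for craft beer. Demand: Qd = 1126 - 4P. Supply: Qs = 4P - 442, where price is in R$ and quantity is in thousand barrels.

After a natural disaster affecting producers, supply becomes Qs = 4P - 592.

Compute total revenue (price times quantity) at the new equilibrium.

Original equilibrium: 1126 - 4P = 4P - 442 gives 1568 = 8P, so P = 196 and Q = 342.
With the change applied: demand Qd = 1126 - 4P, supply Qs = 4P - 592.
Setting them equal: 1126 - 4P = 4P - 592 → 1718 = 8P, so P = 214.75 and Q = 267.
New expenditure = 214.75 × 267 = 57338.25.

57338.25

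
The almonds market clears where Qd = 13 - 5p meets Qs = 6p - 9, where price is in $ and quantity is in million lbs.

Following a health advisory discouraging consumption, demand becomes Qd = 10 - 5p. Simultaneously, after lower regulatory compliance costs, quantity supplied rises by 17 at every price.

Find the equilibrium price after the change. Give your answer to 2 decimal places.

0.18

Before the shock: 13 - 5p = 6p - 9 ⇒ 22 = 11p ⇒ p = 2, Q = 3.
With the change applied: demand Qd = 10 - 5p, supply Qs = 6p + 8.
Setting them equal: 10 - 5p = 6p + 8 → 2 = 11p, so p = 2/11 ≈ 0.1818 and Q = 100/11 ≈ 9.0909.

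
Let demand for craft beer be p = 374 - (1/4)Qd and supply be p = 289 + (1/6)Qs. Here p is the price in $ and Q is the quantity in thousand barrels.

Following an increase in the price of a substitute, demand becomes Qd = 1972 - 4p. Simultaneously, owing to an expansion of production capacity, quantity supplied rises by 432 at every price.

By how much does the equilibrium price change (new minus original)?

Initially, 1496 - 4p = 6p - 1734, so 3230 = 10p and p = 323, Q = 204.
With the change applied: demand Qd = 1972 - 4p, supply Qs = 6p - 1302.
Clearing the new market: 1972 - 4p = 6p - 1302, so p = 327.4 and Q = 662.4.
Δp = 327.4 − 323 = +4.4.

+4.4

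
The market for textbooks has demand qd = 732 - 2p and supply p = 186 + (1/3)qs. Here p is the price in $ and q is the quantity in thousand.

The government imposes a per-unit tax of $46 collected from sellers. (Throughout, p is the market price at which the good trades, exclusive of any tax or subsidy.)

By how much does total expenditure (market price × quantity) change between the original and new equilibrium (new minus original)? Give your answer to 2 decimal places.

Solve the original market: 732 - 2p = 3p - 558, hence p = 258 and q = 216.
Since sellers keep the price net of the tax, the effective supply curve becomes qs = 3p - 696.
Setting them equal: 732 - 2p = 3p - 696 → 1428 = 5p, so p = 285.6 and q = 160.8.
Expenditure moves from 258×216 = 55728 to 285.6×160.8 = 45924.48; change = -9803.52.

-9803.52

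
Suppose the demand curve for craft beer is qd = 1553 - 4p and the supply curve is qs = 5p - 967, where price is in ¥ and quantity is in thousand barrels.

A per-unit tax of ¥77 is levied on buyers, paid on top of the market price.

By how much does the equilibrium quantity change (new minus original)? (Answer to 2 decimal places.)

-171.11

Initially, 1553 - 4p = 5p - 967, so 2520 = 9p and p = 280, q = 433.
Since buyers pay the price plus the tax, the effective demand curve becomes qd = 1245 - 4p.
Equate the new curves: 1245 - 4p = 5p - 967, giving 2212 = 9p, p = 2212/9 ≈ 245.7778, q = 2357/9 ≈ 261.8889.
Δq = 261.8889 − 433 = -171.11.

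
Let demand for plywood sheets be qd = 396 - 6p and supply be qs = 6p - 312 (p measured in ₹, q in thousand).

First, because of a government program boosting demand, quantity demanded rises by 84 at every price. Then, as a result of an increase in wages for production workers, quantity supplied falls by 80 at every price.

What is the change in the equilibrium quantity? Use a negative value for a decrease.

+2

Before the shock: 396 - 6p = 6p - 312 ⇒ 708 = 12p ⇒ p = 59, q = 42.
With the change applied: demand qd = 480 - 6p, supply qs = 6p - 392.
Clearing the new market: 480 - 6p = 6p - 392, so p = 218/3 ≈ 72.6667 and q = 44.
Δq = 44 − 42 = +2.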